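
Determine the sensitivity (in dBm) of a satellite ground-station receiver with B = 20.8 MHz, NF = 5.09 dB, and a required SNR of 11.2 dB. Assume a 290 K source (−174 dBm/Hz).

−84.5 dBm

Sensitivity = −174 + 10 log₁₀(B) + NF + SNR_min
= −174 + 73.18 + 5.09 + 11.2
= −84.53 dBm → −84.5 dBm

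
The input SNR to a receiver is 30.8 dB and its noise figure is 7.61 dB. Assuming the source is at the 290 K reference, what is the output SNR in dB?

By definition F = SNR_in/SNR_out, so in dB: SNR_out = SNR_in − NF
SNR_out = 30.8 − 7.61 = 23.19 dB

23.19 dB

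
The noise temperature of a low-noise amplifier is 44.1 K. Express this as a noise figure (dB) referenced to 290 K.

F = 1 + T_e/T₀ = 1 + 44.1/290 = 1.15207
NF = 10 log₁₀(1.15207) = 0.615 dB

0.615 dB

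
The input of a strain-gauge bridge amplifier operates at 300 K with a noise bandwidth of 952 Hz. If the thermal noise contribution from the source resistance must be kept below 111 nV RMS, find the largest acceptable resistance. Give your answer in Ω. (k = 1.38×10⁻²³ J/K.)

782 Ω

Johnson–Nyquist: V_n = √(4kTRB) ⇒ R = V_n² / (4kTB)
4kTB = 4 × 1.38×10⁻²³ × 300 × 9.52×10² = 1.58×10⁻¹⁷
R = (1.11×10⁻⁷)² / 1.58×10⁻¹⁷ = 7.82×10² Ω = 782 Ω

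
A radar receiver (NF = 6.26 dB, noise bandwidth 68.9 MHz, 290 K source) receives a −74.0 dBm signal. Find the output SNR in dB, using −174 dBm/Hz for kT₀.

Noise floor: N = −174 + 10 log₁₀(B) + NF
10 log₁₀(6.89×10⁷) = 78.38 dB
N = −174 + 78.38 + 6.26 = −89.36 dBm
SNR = P_sig − N = −74.0 − (−89.36) = 15.36 dB → 15.4 dB

15.4 dB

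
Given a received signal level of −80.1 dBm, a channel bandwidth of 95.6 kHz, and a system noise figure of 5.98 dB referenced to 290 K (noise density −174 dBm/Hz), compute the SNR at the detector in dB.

38.1 dB

Noise floor: N = −174 + 10 log₁₀(B) + NF
10 log₁₀(9.56×10⁴) = 49.8 dB
N = −174 + 49.8 + 5.98 = −118.22 dBm
SNR = P_sig − N = −80.1 − (−118.22) = 38.12 dB → 38.1 dB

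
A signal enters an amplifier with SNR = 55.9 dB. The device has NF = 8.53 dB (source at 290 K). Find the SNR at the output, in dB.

47.37 dB

By definition F = SNR_in/SNR_out, so in dB: SNR_out = SNR_in − NF
SNR_out = 55.9 − 8.53 = 47.37 dB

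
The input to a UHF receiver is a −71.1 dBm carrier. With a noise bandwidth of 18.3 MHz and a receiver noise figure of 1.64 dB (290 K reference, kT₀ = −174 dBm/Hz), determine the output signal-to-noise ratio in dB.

Noise floor: N = −174 + 10 log₁₀(B) + NF
10 log₁₀(1.83×10⁷) = 72.62 dB
N = −174 + 72.62 + 1.64 = −99.74 dBm
SNR = P_sig − N = −71.1 − (−99.74) = 28.64 dB → 28.6 dB

28.6 dB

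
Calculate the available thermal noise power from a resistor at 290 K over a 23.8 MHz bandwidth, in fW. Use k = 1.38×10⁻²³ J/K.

P_n = kTB = 1.38×10⁻²³ × 290 × 2.38×10⁷ = 9.52×10⁻¹⁴ W = 95.2 fW

95.2 fW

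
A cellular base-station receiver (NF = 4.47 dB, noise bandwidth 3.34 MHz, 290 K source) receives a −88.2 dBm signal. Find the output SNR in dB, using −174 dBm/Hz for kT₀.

16.1 dB

Noise floor: N = −174 + 10 log₁₀(B) + NF
10 log₁₀(3.34×10⁶) = 65.24 dB
N = −174 + 65.24 + 4.47 = −104.29 dBm
SNR = P_sig − N = −88.2 − (−104.29) = 16.09 dB → 16.1 dB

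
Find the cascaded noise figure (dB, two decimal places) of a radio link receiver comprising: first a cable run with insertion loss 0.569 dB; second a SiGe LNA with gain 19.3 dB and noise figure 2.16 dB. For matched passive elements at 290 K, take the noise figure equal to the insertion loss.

Convert to linear (a loss of L dB is a gain of −L dB): F_i = 10^(NF_i/10), G_i = 10^(G_i,dB/10)
  Stage 1: F_1 = 10^(0.569/10) = 1.140, G_1 = 10^(−0.569/10) = 0.8772
  Stage 2: F_2 = 10^(2.16/10) = 1.644, G_2 = 10^(19.3/10) = 85.11
Friis cascade:
  F = 1.140 + (1.644 − 1)/0.8772 = 1.875
NF = 10 log₁₀(1.875) = 2.73 dB

2.73 dB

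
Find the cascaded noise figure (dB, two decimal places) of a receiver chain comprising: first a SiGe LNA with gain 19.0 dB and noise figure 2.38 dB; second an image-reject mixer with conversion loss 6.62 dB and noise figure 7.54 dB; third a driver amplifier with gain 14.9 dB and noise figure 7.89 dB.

3.19 dB

Convert to linear (a loss of L dB is a gain of −L dB): F_i = 10^(NF_i/10), G_i = 10^(G_i,dB/10)
  Stage 1: F_1 = 10^(2.38/10) = 1.730, G_1 = 10^(19.0/10) = 79.43
  Stage 2: F_2 = 10^(7.54/10) = 5.675, G_2 = 10^(−6.62/10) = 0.2178
  Stage 3: F_3 = 10^(7.89/10) = 6.152, G_3 = 10^(14.9/10) = 30.90
Friis cascade:
  F = 1.730 + (5.675 − 1)/79.43 + (6.152 − 1)/17.30 = 2.086
NF = 10 log₁₀(2.086) = 3.19 dB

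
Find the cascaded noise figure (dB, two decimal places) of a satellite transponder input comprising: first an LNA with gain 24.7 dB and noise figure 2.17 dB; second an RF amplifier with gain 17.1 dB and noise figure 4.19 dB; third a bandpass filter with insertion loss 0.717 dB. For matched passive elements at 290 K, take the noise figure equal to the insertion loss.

2.18 dB

Convert to linear (a loss of L dB is a gain of −L dB): F_i = 10^(NF_i/10), G_i = 10^(G_i,dB/10)
  Stage 1: F_1 = 10^(2.17/10) = 1.648, G_1 = 10^(24.7/10) = 295.1
  Stage 2: F_2 = 10^(4.19/10) = 2.624, G_2 = 10^(17.1/10) = 51.29
  Stage 3: F_3 = 10^(0.717/10) = 1.180, G_3 = 10^(−0.717/10) = 0.8478
Friis cascade:
  F = 1.648 + (2.624 − 1)/295.1 + (1.180 − 1)/1.514×10⁴ = 1.654
NF = 10 log₁₀(1.654) = 2.18 dB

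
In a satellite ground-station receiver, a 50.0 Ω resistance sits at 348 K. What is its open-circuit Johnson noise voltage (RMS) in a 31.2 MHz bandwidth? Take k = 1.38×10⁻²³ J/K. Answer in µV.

5.47 µV

V_n = √(4kTRB)
4kTRB = 4 × 1.38×10⁻²³ × 348 × 5.00×10¹ × 3.12×10⁷ = 3.00×10⁻¹¹ V²
V_n = √(3.00×10⁻¹¹) = 5.47×10⁻⁶ V = 5.47 µV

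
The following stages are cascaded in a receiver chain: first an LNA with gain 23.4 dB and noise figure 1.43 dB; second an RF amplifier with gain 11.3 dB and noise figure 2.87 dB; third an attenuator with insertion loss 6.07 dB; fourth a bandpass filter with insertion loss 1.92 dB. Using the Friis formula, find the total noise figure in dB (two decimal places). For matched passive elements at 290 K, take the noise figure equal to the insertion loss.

Convert to linear (a loss of L dB is a gain of −L dB): F_i = 10^(NF_i/10), G_i = 10^(G_i,dB/10)
  Stage 1: F_1 = 10^(1.43/10) = 1.390, G_1 = 10^(23.4/10) = 218.8
  Stage 2: F_2 = 10^(2.87/10) = 1.936, G_2 = 10^(11.3/10) = 13.49
  Stage 3: F_3 = 10^(6.07/10) = 4.046, G_3 = 10^(−6.07/10) = 0.2472
  Stage 4: F_4 = 10^(1.92/10) = 1.556, G_4 = 10^(−1.92/10) = 0.6427
Friis cascade:
  F = 1.390 + (1.936 − 1)/218.8 + (4.046 − 1)/2951 + (1.556 − 1)/729.5 = 1.396
NF = 10 log₁₀(1.396) = 1.45 dB

1.45 dB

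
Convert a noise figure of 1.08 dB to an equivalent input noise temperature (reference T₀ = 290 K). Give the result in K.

F = 10^(1.08/10) = 1.28233
T_e = (F − 1)·T₀ = (1.28233 − 1) × 290 = 81.9 K

81.9 K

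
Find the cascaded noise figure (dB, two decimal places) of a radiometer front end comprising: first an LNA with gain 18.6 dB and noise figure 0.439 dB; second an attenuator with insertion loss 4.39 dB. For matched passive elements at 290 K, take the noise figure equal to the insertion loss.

Convert to linear (a loss of L dB is a gain of −L dB): F_i = 10^(NF_i/10), G_i = 10^(G_i,dB/10)
  Stage 1: F_1 = 10^(0.439/10) = 1.106, G_1 = 10^(18.6/10) = 72.44
  Stage 2: F_2 = 10^(4.39/10) = 2.748, G_2 = 10^(−4.39/10) = 0.3639
Friis cascade:
  F = 1.106 + (2.748 − 1)/72.44 = 1.130
NF = 10 log₁₀(1.130) = 0.53 dB

0.53 dB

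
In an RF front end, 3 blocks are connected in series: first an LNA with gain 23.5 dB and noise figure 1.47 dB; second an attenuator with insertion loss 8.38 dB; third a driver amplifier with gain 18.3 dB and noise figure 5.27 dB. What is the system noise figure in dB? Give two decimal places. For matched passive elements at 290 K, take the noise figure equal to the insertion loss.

Convert to linear (a loss of L dB is a gain of −L dB): F_i = 10^(NF_i/10), G_i = 10^(G_i,dB/10)
  Stage 1: F_1 = 10^(1.47/10) = 1.403, G_1 = 10^(23.5/10) = 223.9
  Stage 2: F_2 = 10^(8.38/10) = 6.887, G_2 = 10^(−8.38/10) = 0.1452
  Stage 3: F_3 = 10^(5.27/10) = 3.365, G_3 = 10^(18.3/10) = 67.61
Friis cascade:
  F = 1.403 + (6.887 − 1)/223.9 + (3.365 − 1)/32.51 = 1.502
NF = 10 log₁₀(1.502) = 1.77 dB

1.77 dB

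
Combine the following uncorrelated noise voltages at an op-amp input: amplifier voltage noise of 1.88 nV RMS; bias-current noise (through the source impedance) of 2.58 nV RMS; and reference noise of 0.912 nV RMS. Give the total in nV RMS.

Uncorrelated sources add in power (mean-square): V_tot = √(ΣV_i²)
V_tot = √[(1.88×10⁻⁹)² + (2.58×10⁻⁹)² + (9.12×10⁻¹⁰)²] = 3.32×10⁻⁹ V = 3.32 nV

3.32 nV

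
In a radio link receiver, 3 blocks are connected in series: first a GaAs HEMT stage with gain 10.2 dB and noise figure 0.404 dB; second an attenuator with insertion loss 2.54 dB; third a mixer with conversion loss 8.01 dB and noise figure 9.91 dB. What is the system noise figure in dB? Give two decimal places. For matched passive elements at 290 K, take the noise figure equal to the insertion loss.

4.28 dB

Convert to linear (a loss of L dB is a gain of −L dB): F_i = 10^(NF_i/10), G_i = 10^(G_i,dB/10)
  Stage 1: F_1 = 10^(0.404/10) = 1.097, G_1 = 10^(10.2/10) = 10.47
  Stage 2: F_2 = 10^(2.54/10) = 1.795, G_2 = 10^(−2.54/10) = 0.5572
  Stage 3: F_3 = 10^(9.91/10) = 9.795, G_3 = 10^(−8.01/10) = 0.1581
Friis cascade:
  F = 1.097 + (1.795 − 1)/10.47 + (9.795 − 1)/5.834 = 2.681
NF = 10 log₁₀(2.681) = 4.28 dB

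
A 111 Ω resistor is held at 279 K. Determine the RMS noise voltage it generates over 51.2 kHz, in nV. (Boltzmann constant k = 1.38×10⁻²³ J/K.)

296 nV

V_n = √(4kTRB)
4kTRB = 4 × 1.38×10⁻²³ × 279 × 1.11×10² × 5.12×10⁴ = 8.75×10⁻¹⁴ V²
V_n = √(8.75×10⁻¹⁴) = 2.96×10⁻⁷ V = 296 nV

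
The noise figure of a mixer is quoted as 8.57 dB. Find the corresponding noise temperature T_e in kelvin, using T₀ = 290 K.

1796 K

F = 10^(8.57/10) = 7.19449
T_e = (F − 1)·T₀ = (7.19449 − 1) × 290 = 1796 K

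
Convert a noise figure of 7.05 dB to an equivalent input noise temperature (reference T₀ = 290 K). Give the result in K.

1180 K

F = 10^(7.05/10) = 5.06991
T_e = (F − 1)·T₀ = (5.06991 − 1) × 290 = 1180 K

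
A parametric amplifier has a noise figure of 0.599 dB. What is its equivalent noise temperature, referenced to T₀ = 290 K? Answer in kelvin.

42.9 K

F = 10^(0.599/10) = 1.14789
T_e = (F − 1)·T₀ = (1.14789 − 1) × 290 = 42.9 K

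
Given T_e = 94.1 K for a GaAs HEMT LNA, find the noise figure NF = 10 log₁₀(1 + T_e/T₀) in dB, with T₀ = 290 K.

F = 1 + T_e/T₀ = 1 + 94.1/290 = 1.32448
NF = 10 log₁₀(1.32448) = 1.22 dB

1.22 dB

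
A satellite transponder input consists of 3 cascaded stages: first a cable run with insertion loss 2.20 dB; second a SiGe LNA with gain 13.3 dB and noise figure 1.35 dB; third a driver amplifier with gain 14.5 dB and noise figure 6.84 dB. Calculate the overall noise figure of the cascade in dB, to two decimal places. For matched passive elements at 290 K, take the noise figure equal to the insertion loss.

Convert to linear (a loss of L dB is a gain of −L dB): F_i = 10^(NF_i/10), G_i = 10^(G_i,dB/10)
  Stage 1: F_1 = 10^(2.20/10) = 1.660, G_1 = 10^(−2.20/10) = 0.6026
  Stage 2: F_2 = 10^(1.35/10) = 1.365, G_2 = 10^(13.3/10) = 21.38
  Stage 3: F_3 = 10^(6.84/10) = 4.831, G_3 = 10^(14.5/10) = 28.18
Friis cascade:
  F = 1.660 + (1.365 − 1)/0.6026 + (4.831 − 1)/12.88 = 2.562
NF = 10 log₁₀(2.562) = 4.09 dB

4.09 dB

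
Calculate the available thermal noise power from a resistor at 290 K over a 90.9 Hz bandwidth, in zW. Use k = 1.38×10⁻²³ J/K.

P_n = kTB = 1.38×10⁻²³ × 290 × 9.09×10¹ = 3.64×10⁻¹⁹ W = 364 zW

364 zW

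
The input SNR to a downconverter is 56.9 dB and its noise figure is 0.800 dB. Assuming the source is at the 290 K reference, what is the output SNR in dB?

By definition F = SNR_in/SNR_out, so in dB: SNR_out = SNR_in − NF
SNR_out = 56.9 − 0.800 = 56.100 dB

56.100 dB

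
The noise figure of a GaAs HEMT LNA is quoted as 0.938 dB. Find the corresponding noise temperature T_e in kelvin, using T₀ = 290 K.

69.9 K

F = 10^(0.938/10) = 1.24108
T_e = (F − 1)·T₀ = (1.24108 − 1) × 290 = 69.9 K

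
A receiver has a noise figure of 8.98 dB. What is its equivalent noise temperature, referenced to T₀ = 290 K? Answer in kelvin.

F = 10^(8.98/10) = 7.90679
T_e = (F − 1)·T₀ = (7.90679 − 1) × 290 = 2003 K

2003 K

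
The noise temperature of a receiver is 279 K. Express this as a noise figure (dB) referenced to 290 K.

2.93 dB

F = 1 + T_e/T₀ = 1 + 279/290 = 1.96207
NF = 10 log₁₀(1.96207) = 2.93 dB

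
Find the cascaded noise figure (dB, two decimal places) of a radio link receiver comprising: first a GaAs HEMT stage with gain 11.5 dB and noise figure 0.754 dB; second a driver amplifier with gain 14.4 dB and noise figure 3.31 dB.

Convert to linear (a loss of L dB is a gain of −L dB): F_i = 10^(NF_i/10), G_i = 10^(G_i,dB/10)
  Stage 1: F_1 = 10^(0.754/10) = 1.190, G_1 = 10^(11.5/10) = 14.13
  Stage 2: F_2 = 10^(3.31/10) = 2.143, G_2 = 10^(14.4/10) = 27.54
Friis cascade:
  F = 1.190 + (2.143 − 1)/14.13 = 1.271
NF = 10 log₁₀(1.271) = 1.04 dB

1.04 dB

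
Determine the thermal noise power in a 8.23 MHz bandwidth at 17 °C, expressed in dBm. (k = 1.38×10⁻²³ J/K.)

T = 17 °C + 273.15 = 290.15 K
P_n = kTB = 1.38×10⁻²³ × 290.15 × 8.23×10⁶ = 3.30×10⁻¹⁴ W
In dBm: 10 log₁₀(3.30×10⁻¹⁴ / 10⁻³) = −104.8 dBm

−104.8 dBm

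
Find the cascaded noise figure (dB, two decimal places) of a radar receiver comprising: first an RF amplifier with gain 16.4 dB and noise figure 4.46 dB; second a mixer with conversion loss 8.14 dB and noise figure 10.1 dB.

4.78 dB

Convert to linear (a loss of L dB is a gain of −L dB): F_i = 10^(NF_i/10), G_i = 10^(G_i,dB/10)
  Stage 1: F_1 = 10^(4.46/10) = 2.793, G_1 = 10^(16.4/10) = 43.65
  Stage 2: F_2 = 10^(10.1/10) = 10.23, G_2 = 10^(−8.14/10) = 0.1535
Friis cascade:
  F = 2.793 + (10.23 − 1)/43.65 = 3.004
NF = 10 log₁₀(3.004) = 4.78 dB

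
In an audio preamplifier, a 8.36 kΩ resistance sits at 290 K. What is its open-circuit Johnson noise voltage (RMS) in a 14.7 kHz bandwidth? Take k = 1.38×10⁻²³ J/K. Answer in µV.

V_n = √(4kTRB)
4kTRB = 4 × 1.38×10⁻²³ × 290 × 8.36×10³ × 1.47×10⁴ = 1.97×10⁻¹² V²
V_n = √(1.97×10⁻¹²) = 1.40×10⁻⁶ V = 1.40 µV

1.40 µV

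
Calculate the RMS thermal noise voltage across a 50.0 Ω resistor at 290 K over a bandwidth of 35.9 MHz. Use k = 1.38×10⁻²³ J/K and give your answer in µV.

V_n = √(4kTRB)
4kTRB = 4 × 1.38×10⁻²³ × 290 × 5.00×10¹ × 3.59×10⁷ = 2.87×10⁻¹¹ V²
V_n = √(2.87×10⁻¹¹) = 5.36×10⁻⁶ V = 5.36 µV

5.36 µV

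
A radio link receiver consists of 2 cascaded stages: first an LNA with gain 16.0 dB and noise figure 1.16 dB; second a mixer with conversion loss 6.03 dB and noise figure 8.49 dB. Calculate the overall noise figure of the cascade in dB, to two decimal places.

Convert to linear (a loss of L dB is a gain of −L dB): F_i = 10^(NF_i/10), G_i = 10^(G_i,dB/10)
  Stage 1: F_1 = 10^(1.16/10) = 1.306, G_1 = 10^(16.0/10) = 39.81
  Stage 2: F_2 = 10^(8.49/10) = 7.063, G_2 = 10^(−6.03/10) = 0.2495
Friis cascade:
  F = 1.306 + (7.063 − 1)/39.81 = 1.458
NF = 10 log₁₀(1.458) = 1.64 dB

1.64 dB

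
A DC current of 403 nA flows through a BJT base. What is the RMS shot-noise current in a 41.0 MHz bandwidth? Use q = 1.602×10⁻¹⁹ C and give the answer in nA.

I_n = √(2qI·B)
2qI·B = 2 × 1.602×10⁻¹⁹ × 4.03×10⁻⁷ × 4.10×10⁷ = 5.29×10⁻¹⁸ A²
I_n = √(5.29×10⁻¹⁸) = 2.30×10⁻⁹ A = 2.30 nA

2.30 nA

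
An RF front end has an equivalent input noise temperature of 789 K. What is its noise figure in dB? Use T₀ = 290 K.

F = 1 + T_e/T₀ = 1 + 789/290 = 3.72069
NF = 10 log₁₀(3.72069) = 5.71 dB

5.71 dB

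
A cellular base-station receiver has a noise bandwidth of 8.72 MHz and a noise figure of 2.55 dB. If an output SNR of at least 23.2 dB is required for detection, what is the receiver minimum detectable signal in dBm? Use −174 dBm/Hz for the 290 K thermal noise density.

−78.8 dBm

Sensitivity = −174 + 10 log₁₀(B) + NF + SNR_min
= −174 + 69.41 + 2.55 + 23.2
= −78.84 dBm → −78.8 dBm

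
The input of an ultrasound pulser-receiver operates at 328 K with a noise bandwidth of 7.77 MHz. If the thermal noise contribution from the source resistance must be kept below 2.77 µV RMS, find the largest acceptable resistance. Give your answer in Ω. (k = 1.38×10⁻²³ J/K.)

54.5 Ω

Johnson–Nyquist: V_n = √(4kTRB) ⇒ R = V_n² / (4kTB)
4kTB = 4 × 1.38×10⁻²³ × 328 × 7.77×10⁶ = 1.41×10⁻¹³
R = (2.77×10⁻⁶)² / 1.41×10⁻¹³ = 5.45×10¹ Ω = 54.5 Ω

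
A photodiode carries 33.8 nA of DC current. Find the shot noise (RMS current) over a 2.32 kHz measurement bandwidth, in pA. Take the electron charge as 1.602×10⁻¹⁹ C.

I_n = √(2qI·B)
2qI·B = 2 × 1.602×10⁻¹⁹ × 3.38×10⁻⁸ × 2.32×10³ = 2.51×10⁻²³ A²
I_n = √(2.51×10⁻²³) = 5.01×10⁻¹² A = 5.01 pA

5.01 pA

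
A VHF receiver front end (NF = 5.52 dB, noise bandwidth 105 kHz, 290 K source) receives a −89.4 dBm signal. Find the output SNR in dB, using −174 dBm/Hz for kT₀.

28.9 dB

Noise floor: N = −174 + 10 log₁₀(B) + NF
10 log₁₀(1.05×10⁵) = 50.21 dB
N = −174 + 50.21 + 5.52 = −118.27 dBm
SNR = P_sig − N = −89.4 − (−118.27) = 28.87 dB → 28.9 dB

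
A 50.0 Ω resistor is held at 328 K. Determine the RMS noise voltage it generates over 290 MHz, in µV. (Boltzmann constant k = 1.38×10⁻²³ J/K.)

V_n = √(4kTRB)
4kTRB = 4 × 1.38×10⁻²³ × 328 × 5.00×10¹ × 2.90×10⁸ = 2.63×10⁻¹⁰ V²
V_n = √(2.63×10⁻¹⁰) = 1.62×10⁻⁵ V = 16.2 µV

16.2 µV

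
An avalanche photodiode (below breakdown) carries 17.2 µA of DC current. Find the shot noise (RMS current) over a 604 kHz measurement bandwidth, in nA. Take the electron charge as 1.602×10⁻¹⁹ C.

I_n = √(2qI·B)
2qI·B = 2 × 1.602×10⁻¹⁹ × 1.72×10⁻⁵ × 6.04×10⁵ = 3.33×10⁻¹⁸ A²
I_n = √(3.33×10⁻¹⁸) = 1.82×10⁻⁹ A = 1.82 nA

1.82 nA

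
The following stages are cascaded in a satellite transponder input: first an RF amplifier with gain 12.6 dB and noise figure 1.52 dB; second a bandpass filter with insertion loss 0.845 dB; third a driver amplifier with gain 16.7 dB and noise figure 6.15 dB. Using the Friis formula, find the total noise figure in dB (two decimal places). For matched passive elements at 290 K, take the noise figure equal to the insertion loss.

Convert to linear (a loss of L dB is a gain of −L dB): F_i = 10^(NF_i/10), G_i = 10^(G_i,dB/10)
  Stage 1: F_1 = 10^(1.52/10) = 1.419, G_1 = 10^(12.6/10) = 18.20
  Stage 2: F_2 = 10^(0.845/10) = 1.215, G_2 = 10^(−0.845/10) = 0.8232
  Stage 3: F_3 = 10^(6.15/10) = 4.121, G_3 = 10^(16.7/10) = 46.77
Friis cascade:
  F = 1.419 + (1.215 − 1)/18.20 + (4.121 − 1)/14.98 = 1.639
NF = 10 log₁₀(1.639) = 2.15 dB

2.15 dB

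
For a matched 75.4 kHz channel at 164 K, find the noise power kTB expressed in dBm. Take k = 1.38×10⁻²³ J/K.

P_n = kTB = 1.38×10⁻²³ × 164 × 7.54×10⁴ = 1.71×10⁻¹⁶ W
In dBm: 10 log₁₀(1.71×10⁻¹⁶ / 10⁻³) = −127.7 dBm

−127.7 dBm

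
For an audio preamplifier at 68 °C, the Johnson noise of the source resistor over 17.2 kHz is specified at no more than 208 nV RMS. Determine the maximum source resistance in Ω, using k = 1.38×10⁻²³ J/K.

T = 68 °C + 273.15 = 341.15 K
Johnson–Nyquist: V_n = √(4kTRB) ⇒ R = V_n² / (4kTB)
4kTB = 4 × 1.38×10⁻²³ × 341.15 × 1.72×10⁴ = 3.24×10⁻¹⁶
R = (2.08×10⁻⁷)² / 3.24×10⁻¹⁶ = 1.34×10² Ω = 134 Ω

134 Ω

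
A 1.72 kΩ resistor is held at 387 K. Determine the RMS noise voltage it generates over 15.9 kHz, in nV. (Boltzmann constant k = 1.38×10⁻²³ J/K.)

764 nV

V_n = √(4kTRB)
4kTRB = 4 × 1.38×10⁻²³ × 387 × 1.72×10³ × 1.59×10⁴ = 5.84×10⁻¹³ V²
V_n = √(5.84×10⁻¹³) = 7.64×10⁻⁷ V = 764 nV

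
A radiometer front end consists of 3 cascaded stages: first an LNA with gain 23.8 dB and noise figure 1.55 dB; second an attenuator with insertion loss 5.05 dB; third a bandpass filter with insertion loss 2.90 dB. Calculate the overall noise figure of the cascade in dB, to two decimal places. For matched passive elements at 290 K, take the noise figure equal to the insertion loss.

1.62 dB

Convert to linear (a loss of L dB is a gain of −L dB): F_i = 10^(NF_i/10), G_i = 10^(G_i,dB/10)
  Stage 1: F_1 = 10^(1.55/10) = 1.429, G_1 = 10^(23.8/10) = 239.9
  Stage 2: F_2 = 10^(5.05/10) = 3.199, G_2 = 10^(−5.05/10) = 0.3126
  Stage 3: F_3 = 10^(2.90/10) = 1.950, G_3 = 10^(−2.90/10) = 0.5129
Friis cascade:
  F = 1.429 + (3.199 − 1)/239.9 + (1.950 − 1)/74.99 = 1.451
NF = 10 log₁₀(1.451) = 1.62 dB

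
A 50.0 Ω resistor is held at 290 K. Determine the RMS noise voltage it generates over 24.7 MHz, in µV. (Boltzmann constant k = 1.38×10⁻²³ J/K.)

V_n = √(4kTRB)
4kTRB = 4 × 1.38×10⁻²³ × 290 × 5.00×10¹ × 2.47×10⁷ = 1.98×10⁻¹¹ V²
V_n = √(1.98×10⁻¹¹) = 4.45×10⁻⁶ V = 4.45 µV

4.45 µV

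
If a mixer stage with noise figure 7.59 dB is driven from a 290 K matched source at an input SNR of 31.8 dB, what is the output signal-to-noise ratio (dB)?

By definition F = SNR_in/SNR_out, so in dB: SNR_out = SNR_in − NF
SNR_out = 31.8 − 7.59 = 24.21 dB

24.21 dB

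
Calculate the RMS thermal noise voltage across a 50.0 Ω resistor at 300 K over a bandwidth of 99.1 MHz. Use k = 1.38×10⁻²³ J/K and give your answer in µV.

V_n = √(4kTRB)
4kTRB = 4 × 1.38×10⁻²³ × 300 × 5.00×10¹ × 9.91×10⁷ = 8.21×10⁻¹¹ V²
V_n = √(8.21×10⁻¹¹) = 9.06×10⁻⁶ V = 9.06 µV

9.06 µV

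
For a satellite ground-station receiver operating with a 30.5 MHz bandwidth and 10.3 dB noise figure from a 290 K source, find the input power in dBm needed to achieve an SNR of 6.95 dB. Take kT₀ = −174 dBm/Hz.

−81.9 dBm

Sensitivity = −174 + 10 log₁₀(B) + NF + SNR_min
= −174 + 74.84 + 10.3 + 6.95
= −81.91 dBm → −81.9 dBm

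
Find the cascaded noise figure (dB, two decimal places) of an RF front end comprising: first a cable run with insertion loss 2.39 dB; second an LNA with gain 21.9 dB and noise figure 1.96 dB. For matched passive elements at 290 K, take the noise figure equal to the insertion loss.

Convert to linear (a loss of L dB is a gain of −L dB): F_i = 10^(NF_i/10), G_i = 10^(G_i,dB/10)
  Stage 1: F_1 = 10^(2.39/10) = 1.734, G_1 = 10^(−2.39/10) = 0.5768
  Stage 2: F_2 = 10^(1.96/10) = 1.570, G_2 = 10^(21.9/10) = 154.9
Friis cascade:
  F = 1.734 + (1.570 − 1)/0.5768 = 2.723
NF = 10 log₁₀(2.723) = 4.35 dB

4.35 dB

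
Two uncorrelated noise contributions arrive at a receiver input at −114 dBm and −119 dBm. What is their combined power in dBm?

−112.8 dBm

Convert to linear, add, convert back:
P₁ = 3.98×10⁻¹⁵ W, P₂ = 1.26×10⁻¹⁵ W
P_tot = 5.24×10⁻¹⁵ W → 10 log₁₀(P_tot / 10⁻³) = −112.8 dBm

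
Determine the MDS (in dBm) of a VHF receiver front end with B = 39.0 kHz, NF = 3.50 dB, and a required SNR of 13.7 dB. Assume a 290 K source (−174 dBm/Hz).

Sensitivity = −174 + 10 log₁₀(B) + NF + SNR_min
= −174 + 45.91 + 3.50 + 13.7
= −110.89 dBm → −110.9 dBm

−110.9 dBm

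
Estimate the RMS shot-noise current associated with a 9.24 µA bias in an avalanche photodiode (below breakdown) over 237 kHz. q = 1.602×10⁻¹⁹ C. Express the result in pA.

838 pA

I_n = √(2qI·B)
2qI·B = 2 × 1.602×10⁻¹⁹ × 9.24×10⁻⁶ × 2.37×10⁵ = 7.02×10⁻¹⁹ A²
I_n = √(7.02×10⁻¹⁹) = 8.38×10⁻¹⁰ A = 838 pA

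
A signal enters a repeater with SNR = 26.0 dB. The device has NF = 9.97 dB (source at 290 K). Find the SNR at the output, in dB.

16.03 dB

By definition F = SNR_in/SNR_out, so in dB: SNR_out = SNR_in − NF
SNR_out = 26.0 − 9.97 = 16.03 dB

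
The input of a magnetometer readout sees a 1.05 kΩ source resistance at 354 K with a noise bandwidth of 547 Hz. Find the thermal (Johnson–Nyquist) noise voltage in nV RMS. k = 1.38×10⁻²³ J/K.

106 nV

V_n = √(4kTRB)
4kTRB = 4 × 1.38×10⁻²³ × 354 × 1.05×10³ × 5.47×10² = 1.12×10⁻¹⁴ V²
V_n = √(1.12×10⁻¹⁴) = 1.06×10⁻⁷ V = 106 nV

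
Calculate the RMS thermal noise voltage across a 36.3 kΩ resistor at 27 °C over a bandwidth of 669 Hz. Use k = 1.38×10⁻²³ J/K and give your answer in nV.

634 nV

T = 27 °C + 273.15 = 300.15 K
V_n = √(4kTRB)
4kTRB = 4 × 1.38×10⁻²³ × 300.15 × 3.63×10⁴ × 6.69×10² = 4.02×10⁻¹³ V²
V_n = √(4.02×10⁻¹³) = 6.34×10⁻⁷ V = 634 nV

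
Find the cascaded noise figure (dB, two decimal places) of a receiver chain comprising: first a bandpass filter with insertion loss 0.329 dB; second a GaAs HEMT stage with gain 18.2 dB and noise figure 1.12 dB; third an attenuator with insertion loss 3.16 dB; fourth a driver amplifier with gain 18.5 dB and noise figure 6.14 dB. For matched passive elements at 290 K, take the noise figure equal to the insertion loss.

Convert to linear (a loss of L dB is a gain of −L dB): F_i = 10^(NF_i/10), G_i = 10^(G_i,dB/10)
  Stage 1: F_1 = 10^(0.329/10) = 1.079, G_1 = 10^(−0.329/10) = 0.9270
  Stage 2: F_2 = 10^(1.12/10) = 1.294, G_2 = 10^(18.2/10) = 66.07
  Stage 3: F_3 = 10^(3.16/10) = 2.070, G_3 = 10^(−3.16/10) = 0.4831
  Stage 4: F_4 = 10^(6.14/10) = 4.111, G_4 = 10^(18.5/10) = 70.79
Friis cascade:
  F = 1.079 + (1.294 − 1)/0.9270 + (2.070 − 1)/61.25 + (4.111 − 1)/29.59 = 1.519
NF = 10 log₁₀(1.519) = 1.81 dB

1.81 dB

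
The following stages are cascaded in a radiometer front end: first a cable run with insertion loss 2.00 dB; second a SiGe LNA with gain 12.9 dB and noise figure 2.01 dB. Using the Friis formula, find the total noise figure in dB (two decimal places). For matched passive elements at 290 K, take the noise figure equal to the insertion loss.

Convert to linear (a loss of L dB is a gain of −L dB): F_i = 10^(NF_i/10), G_i = 10^(G_i,dB/10)
  Stage 1: F_1 = 10^(2.00/10) = 1.585, G_1 = 10^(−2.00/10) = 0.6310
  Stage 2: F_2 = 10^(2.01/10) = 1.589, G_2 = 10^(12.9/10) = 19.50
Friis cascade:
  F = 1.585 + (1.589 − 1)/0.6310 = 2.518
NF = 10 log₁₀(2.518) = 4.01 dB

4.01 dB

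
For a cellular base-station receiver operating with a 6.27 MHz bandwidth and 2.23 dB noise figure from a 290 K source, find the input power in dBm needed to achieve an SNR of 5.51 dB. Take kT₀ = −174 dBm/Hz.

Sensitivity = −174 + 10 log₁₀(B) + NF + SNR_min
= −174 + 67.97 + 2.23 + 5.51
= −98.29 dBm → −98.3 dBm

−98.3 dBm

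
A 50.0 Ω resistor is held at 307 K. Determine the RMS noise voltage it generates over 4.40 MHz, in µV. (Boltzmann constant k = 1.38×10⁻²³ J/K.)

1.93 µV

V_n = √(4kTRB)
4kTRB = 4 × 1.38×10⁻²³ × 307 × 5.00×10¹ × 4.40×10⁶ = 3.73×10⁻¹² V²
V_n = √(3.73×10⁻¹²) = 1.93×10⁻⁶ V = 1.93 µV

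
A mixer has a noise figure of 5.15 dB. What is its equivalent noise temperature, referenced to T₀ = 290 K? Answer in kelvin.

F = 10^(5.15/10) = 3.27341
T_e = (F − 1)·T₀ = (3.27341 − 1) × 290 = 659 K

659 K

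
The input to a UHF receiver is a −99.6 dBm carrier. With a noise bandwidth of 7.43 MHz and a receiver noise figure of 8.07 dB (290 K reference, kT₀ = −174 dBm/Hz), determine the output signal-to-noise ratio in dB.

Noise floor: N = −174 + 10 log₁₀(B) + NF
10 log₁₀(7.43×10⁶) = 68.71 dB
N = −174 + 68.71 + 8.07 = −97.22 dBm
SNR = P_sig − N = −99.6 − (−97.22) = −2.38 dB → −2.4 dB

−2.4 dB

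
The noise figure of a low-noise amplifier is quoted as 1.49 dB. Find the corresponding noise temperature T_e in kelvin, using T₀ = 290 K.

119 K

F = 10^(1.49/10) = 1.40929
T_e = (F − 1)·T₀ = (1.40929 − 1) × 290 = 119 K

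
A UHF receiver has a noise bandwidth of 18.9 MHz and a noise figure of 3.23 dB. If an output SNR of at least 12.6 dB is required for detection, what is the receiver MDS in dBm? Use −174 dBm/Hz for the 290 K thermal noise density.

Sensitivity = −174 + 10 log₁₀(B) + NF + SNR_min
= −174 + 72.76 + 3.23 + 12.6
= −85.41 dBm → −85.4 dBm

−85.4 dBm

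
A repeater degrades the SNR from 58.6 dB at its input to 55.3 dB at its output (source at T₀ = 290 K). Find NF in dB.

NF (dB) = SNR_in(dB) − SNR_out(dB) when the source is at T₀
NF = 58.6 − 55.3 = 3.3 dB

3.3 dB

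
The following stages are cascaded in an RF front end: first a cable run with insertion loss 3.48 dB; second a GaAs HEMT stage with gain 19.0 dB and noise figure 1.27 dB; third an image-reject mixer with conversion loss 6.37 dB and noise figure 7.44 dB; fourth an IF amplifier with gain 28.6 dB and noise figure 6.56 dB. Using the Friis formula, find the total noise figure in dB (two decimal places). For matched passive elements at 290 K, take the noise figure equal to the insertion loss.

5.49 dB

Convert to linear (a loss of L dB is a gain of −L dB): F_i = 10^(NF_i/10), G_i = 10^(G_i,dB/10)
  Stage 1: F_1 = 10^(3.48/10) = 2.228, G_1 = 10^(−3.48/10) = 0.4487
  Stage 2: F_2 = 10^(1.27/10) = 1.340, G_2 = 10^(19.0/10) = 79.43
  Stage 3: F_3 = 10^(7.44/10) = 5.546, G_3 = 10^(−6.37/10) = 0.2307
  Stage 4: F_4 = 10^(6.56/10) = 4.529, G_4 = 10^(28.6/10) = 724.4
Friis cascade:
  F = 2.228 + (1.340 − 1)/0.4487 + (5.546 − 1)/35.65 + (4.529 − 1)/8.222 = 3.542
NF = 10 log₁₀(3.542) = 5.49 dB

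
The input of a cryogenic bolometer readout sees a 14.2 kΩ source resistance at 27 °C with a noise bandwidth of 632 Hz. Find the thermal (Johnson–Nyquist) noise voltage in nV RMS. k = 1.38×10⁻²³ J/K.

T = 27 °C + 273.15 = 300.15 K
V_n = √(4kTRB)
4kTRB = 4 × 1.38×10⁻²³ × 300.15 × 1.42×10⁴ × 6.32×10² = 1.49×10⁻¹³ V²
V_n = √(1.49×10⁻¹³) = 3.86×10⁻⁷ V = 386 nV

386 nV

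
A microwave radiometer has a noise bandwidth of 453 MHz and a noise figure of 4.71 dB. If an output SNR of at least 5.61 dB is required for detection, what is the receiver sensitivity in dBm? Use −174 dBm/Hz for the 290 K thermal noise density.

Sensitivity = −174 + 10 log₁₀(B) + NF + SNR_min
= −174 + 86.56 + 4.71 + 5.61
= −77.12 dBm → −77.1 dBm

−77.1 dBm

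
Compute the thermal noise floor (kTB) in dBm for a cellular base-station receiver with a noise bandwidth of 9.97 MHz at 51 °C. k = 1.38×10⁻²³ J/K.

−103.5 dBm

T = 51 °C + 273.15 = 324.15 K
P_n = kTB = 1.38×10⁻²³ × 324.15 × 9.97×10⁶ = 4.46×10⁻¹⁴ W
In dBm: 10 log₁₀(4.46×10⁻¹⁴ / 10⁻³) = −103.5 dBm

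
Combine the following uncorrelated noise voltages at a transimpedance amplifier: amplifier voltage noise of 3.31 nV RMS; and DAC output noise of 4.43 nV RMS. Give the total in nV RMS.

Uncorrelated sources add in power (mean-square): V_tot = √(ΣV_i²)
V_tot = √[(3.31×10⁻⁹)² + (4.43×10⁻⁹)²] = 5.53×10⁻⁹ V = 5.53 nV

5.53 nV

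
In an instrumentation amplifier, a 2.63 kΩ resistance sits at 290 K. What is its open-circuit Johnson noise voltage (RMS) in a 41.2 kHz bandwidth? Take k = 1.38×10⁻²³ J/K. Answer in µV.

V_n = √(4kTRB)
4kTRB = 4 × 1.38×10⁻²³ × 290 × 2.63×10³ × 4.12×10⁴ = 1.73×10⁻¹² V²
V_n = √(1.73×10⁻¹²) = 1.32×10⁻⁶ V = 1.32 µV

1.32 µV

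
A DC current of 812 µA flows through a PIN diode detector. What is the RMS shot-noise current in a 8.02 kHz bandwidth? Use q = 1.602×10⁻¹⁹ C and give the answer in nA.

1.44 nA

I_n = √(2qI·B)
2qI·B = 2 × 1.602×10⁻¹⁹ × 8.12×10⁻⁴ × 8.02×10³ = 2.09×10⁻¹⁸ A²
I_n = √(2.09×10⁻¹⁸) = 1.44×10⁻⁹ A = 1.44 nA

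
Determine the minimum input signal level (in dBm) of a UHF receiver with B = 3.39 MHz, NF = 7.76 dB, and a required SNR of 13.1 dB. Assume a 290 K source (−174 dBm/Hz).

−87.8 dBm

Sensitivity = −174 + 10 log₁₀(B) + NF + SNR_min
= −174 + 65.3 + 7.76 + 13.1
= −87.84 dBm → −87.8 dBm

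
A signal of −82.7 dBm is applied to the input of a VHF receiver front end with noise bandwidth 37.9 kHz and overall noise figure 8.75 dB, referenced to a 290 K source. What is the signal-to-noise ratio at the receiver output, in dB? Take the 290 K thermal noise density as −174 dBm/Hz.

Noise floor: N = −174 + 10 log₁₀(B) + NF
10 log₁₀(3.79×10⁴) = 45.79 dB
N = −174 + 45.79 + 8.75 = −119.46 dBm
SNR = P_sig − N = −82.7 − (−119.46) = 36.76 dB → 36.8 dB

36.8 dB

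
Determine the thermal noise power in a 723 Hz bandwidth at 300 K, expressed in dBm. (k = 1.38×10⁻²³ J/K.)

P_n = kTB = 1.38×10⁻²³ × 300 × 7.23×10² = 2.99×10⁻¹⁸ W
In dBm: 10 log₁₀(2.99×10⁻¹⁸ / 10⁻³) = −145.2 dBm

−145.2 dBm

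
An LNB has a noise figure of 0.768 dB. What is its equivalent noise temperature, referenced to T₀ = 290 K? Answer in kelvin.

56.1 K

F = 10^(0.768/10) = 1.19344
T_e = (F − 1)·T₀ = (1.19344 − 1) × 290 = 56.1 K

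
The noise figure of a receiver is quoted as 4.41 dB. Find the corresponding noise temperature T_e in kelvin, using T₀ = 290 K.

F = 10^(4.41/10) = 2.76058
T_e = (F − 1)·T₀ = (2.76058 − 1) × 290 = 511 K

511 K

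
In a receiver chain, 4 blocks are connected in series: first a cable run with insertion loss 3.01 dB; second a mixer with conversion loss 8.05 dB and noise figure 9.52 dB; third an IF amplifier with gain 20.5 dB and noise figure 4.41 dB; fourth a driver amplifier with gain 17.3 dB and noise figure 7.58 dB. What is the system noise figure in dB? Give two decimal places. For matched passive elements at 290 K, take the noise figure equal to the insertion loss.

16.12 dB

Convert to linear (a loss of L dB is a gain of −L dB): F_i = 10^(NF_i/10), G_i = 10^(G_i,dB/10)
  Stage 1: F_1 = 10^(3.01/10) = 2.000, G_1 = 10^(−3.01/10) = 0.5000
  Stage 2: F_2 = 10^(9.52/10) = 8.954, G_2 = 10^(−8.05/10) = 0.1567
  Stage 3: F_3 = 10^(4.41/10) = 2.761, G_3 = 10^(20.5/10) = 112.2
  Stage 4: F_4 = 10^(7.58/10) = 5.728, G_4 = 10^(17.3/10) = 53.70
Friis cascade:
  F = 2.000 + (8.954 − 1)/0.5000 + (2.761 − 1)/0.07834 + (5.728 − 1)/8.790 = 40.92
NF = 10 log₁₀(40.92) = 16.12 dB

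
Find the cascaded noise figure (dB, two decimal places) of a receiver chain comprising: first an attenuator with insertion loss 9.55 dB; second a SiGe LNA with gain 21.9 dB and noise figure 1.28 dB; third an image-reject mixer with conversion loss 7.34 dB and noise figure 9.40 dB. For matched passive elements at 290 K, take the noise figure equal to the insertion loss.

Convert to linear (a loss of L dB is a gain of −L dB): F_i = 10^(NF_i/10), G_i = 10^(G_i,dB/10)
  Stage 1: F_1 = 10^(9.55/10) = 9.016, G_1 = 10^(−9.55/10) = 0.1109
  Stage 2: F_2 = 10^(1.28/10) = 1.343, G_2 = 10^(21.9/10) = 154.9
  Stage 3: F_3 = 10^(9.40/10) = 8.710, G_3 = 10^(−7.34/10) = 0.1845
Friis cascade:
  F = 9.016 + (1.343 − 1)/0.1109 + (8.710 − 1)/17.18 = 12.55
NF = 10 log₁₀(12.55) = 10.99 dB

10.99 dB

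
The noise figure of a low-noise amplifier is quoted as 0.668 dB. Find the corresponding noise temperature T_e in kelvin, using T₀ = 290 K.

F = 10^(0.668/10) = 1.16627
T_e = (F − 1)·T₀ = (1.16627 − 1) × 290 = 48.2 K

48.2 K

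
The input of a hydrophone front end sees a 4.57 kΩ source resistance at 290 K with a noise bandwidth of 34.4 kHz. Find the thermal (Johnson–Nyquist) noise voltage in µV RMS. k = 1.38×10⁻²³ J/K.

1.59 µV

V_n = √(4kTRB)
4kTRB = 4 × 1.38×10⁻²³ × 290 × 4.57×10³ × 3.44×10⁴ = 2.52×10⁻¹² V²
V_n = √(2.52×10⁻¹²) = 1.59×10⁻⁶ V = 1.59 µV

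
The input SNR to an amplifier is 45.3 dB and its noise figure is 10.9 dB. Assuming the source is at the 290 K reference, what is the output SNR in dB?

34.4 dB

By definition F = SNR_in/SNR_out, so in dB: SNR_out = SNR_in − NF
SNR_out = 45.3 − 10.9 = 34.4 dB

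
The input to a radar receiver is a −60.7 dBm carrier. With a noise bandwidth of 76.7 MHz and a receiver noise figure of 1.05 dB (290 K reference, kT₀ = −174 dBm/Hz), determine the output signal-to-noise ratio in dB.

33.4 dB

Noise floor: N = −174 + 10 log₁₀(B) + NF
10 log₁₀(7.67×10⁷) = 78.85 dB
N = −174 + 78.85 + 1.05 = −94.10 dBm
SNR = P_sig − N = −60.7 − (−94.10) = 33.40 dB → 33.4 dB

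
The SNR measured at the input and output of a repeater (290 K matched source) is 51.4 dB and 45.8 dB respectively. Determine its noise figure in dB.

5.6 dB

NF (dB) = SNR_in(dB) − SNR_out(dB) when the source is at T₀
NF = 51.4 − 45.8 = 5.6 dB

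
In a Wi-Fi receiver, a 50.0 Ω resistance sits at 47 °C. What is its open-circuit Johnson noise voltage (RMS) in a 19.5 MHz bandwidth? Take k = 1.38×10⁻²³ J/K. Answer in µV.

T = 47 °C + 273.15 = 320.15 K
V_n = √(4kTRB)
4kTRB = 4 × 1.38×10⁻²³ × 320.15 × 5.00×10¹ × 1.95×10⁷ = 1.72×10⁻¹¹ V²
V_n = √(1.72×10⁻¹¹) = 4.15×10⁻⁶ V = 4.15 µV

4.15 µV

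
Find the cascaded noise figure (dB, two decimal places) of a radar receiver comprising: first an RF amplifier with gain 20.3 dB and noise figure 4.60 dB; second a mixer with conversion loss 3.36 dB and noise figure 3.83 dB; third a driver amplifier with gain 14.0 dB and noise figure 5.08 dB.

4.69 dB

Convert to linear (a loss of L dB is a gain of −L dB): F_i = 10^(NF_i/10), G_i = 10^(G_i,dB/10)
  Stage 1: F_1 = 10^(4.60/10) = 2.884, G_1 = 10^(20.3/10) = 107.2
  Stage 2: F_2 = 10^(3.83/10) = 2.415, G_2 = 10^(−3.36/10) = 0.4613
  Stage 3: F_3 = 10^(5.08/10) = 3.221, G_3 = 10^(14.0/10) = 25.12
Friis cascade:
  F = 2.884 + (2.415 − 1)/107.2 + (3.221 − 1)/49.43 = 2.942
NF = 10 log₁₀(2.942) = 4.69 dB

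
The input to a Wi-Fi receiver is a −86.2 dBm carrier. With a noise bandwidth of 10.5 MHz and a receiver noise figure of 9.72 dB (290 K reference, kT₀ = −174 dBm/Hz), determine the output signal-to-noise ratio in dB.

Noise floor: N = −174 + 10 log₁₀(B) + NF
10 log₁₀(1.05×10⁷) = 70.21 dB
N = −174 + 70.21 + 9.72 = −94.07 dBm
SNR = P_sig − N = −86.2 − (−94.07) = 7.87 dB → 7.9 dB

7.9 dB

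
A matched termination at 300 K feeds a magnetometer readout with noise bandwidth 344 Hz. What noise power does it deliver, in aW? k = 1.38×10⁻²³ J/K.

1.42 aW

P_n = kTB = 1.38×10⁻²³ × 300 × 3.44×10² = 1.42×10⁻¹⁸ W = 1.42 aW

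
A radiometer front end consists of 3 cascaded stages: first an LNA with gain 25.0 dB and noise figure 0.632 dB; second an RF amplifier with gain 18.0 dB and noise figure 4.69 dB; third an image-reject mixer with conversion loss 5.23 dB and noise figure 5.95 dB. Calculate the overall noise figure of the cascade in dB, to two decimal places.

0.66 dB

Convert to linear (a loss of L dB is a gain of −L dB): F_i = 10^(NF_i/10), G_i = 10^(G_i,dB/10)
  Stage 1: F_1 = 10^(0.632/10) = 1.157, G_1 = 10^(25.0/10) = 316.2
  Stage 2: F_2 = 10^(4.69/10) = 2.944, G_2 = 10^(18.0/10) = 63.10
  Stage 3: F_3 = 10^(5.95/10) = 3.936, G_3 = 10^(−5.23/10) = 0.2999
Friis cascade:
  F = 1.157 + (2.944 − 1)/316.2 + (3.936 − 1)/1.995×10⁴ = 1.163
NF = 10 log₁₀(1.163) = 0.66 dB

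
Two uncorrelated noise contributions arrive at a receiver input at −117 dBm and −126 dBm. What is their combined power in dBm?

Convert to linear, add, convert back:
P₁ = 2.00×10⁻¹⁵ W, P₂ = 2.51×10⁻¹⁶ W
P_tot = 2.25×10⁻¹⁵ W → 10 log₁₀(P_tot / 10⁻³) = −116.5 dBm

−116.5 dBm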